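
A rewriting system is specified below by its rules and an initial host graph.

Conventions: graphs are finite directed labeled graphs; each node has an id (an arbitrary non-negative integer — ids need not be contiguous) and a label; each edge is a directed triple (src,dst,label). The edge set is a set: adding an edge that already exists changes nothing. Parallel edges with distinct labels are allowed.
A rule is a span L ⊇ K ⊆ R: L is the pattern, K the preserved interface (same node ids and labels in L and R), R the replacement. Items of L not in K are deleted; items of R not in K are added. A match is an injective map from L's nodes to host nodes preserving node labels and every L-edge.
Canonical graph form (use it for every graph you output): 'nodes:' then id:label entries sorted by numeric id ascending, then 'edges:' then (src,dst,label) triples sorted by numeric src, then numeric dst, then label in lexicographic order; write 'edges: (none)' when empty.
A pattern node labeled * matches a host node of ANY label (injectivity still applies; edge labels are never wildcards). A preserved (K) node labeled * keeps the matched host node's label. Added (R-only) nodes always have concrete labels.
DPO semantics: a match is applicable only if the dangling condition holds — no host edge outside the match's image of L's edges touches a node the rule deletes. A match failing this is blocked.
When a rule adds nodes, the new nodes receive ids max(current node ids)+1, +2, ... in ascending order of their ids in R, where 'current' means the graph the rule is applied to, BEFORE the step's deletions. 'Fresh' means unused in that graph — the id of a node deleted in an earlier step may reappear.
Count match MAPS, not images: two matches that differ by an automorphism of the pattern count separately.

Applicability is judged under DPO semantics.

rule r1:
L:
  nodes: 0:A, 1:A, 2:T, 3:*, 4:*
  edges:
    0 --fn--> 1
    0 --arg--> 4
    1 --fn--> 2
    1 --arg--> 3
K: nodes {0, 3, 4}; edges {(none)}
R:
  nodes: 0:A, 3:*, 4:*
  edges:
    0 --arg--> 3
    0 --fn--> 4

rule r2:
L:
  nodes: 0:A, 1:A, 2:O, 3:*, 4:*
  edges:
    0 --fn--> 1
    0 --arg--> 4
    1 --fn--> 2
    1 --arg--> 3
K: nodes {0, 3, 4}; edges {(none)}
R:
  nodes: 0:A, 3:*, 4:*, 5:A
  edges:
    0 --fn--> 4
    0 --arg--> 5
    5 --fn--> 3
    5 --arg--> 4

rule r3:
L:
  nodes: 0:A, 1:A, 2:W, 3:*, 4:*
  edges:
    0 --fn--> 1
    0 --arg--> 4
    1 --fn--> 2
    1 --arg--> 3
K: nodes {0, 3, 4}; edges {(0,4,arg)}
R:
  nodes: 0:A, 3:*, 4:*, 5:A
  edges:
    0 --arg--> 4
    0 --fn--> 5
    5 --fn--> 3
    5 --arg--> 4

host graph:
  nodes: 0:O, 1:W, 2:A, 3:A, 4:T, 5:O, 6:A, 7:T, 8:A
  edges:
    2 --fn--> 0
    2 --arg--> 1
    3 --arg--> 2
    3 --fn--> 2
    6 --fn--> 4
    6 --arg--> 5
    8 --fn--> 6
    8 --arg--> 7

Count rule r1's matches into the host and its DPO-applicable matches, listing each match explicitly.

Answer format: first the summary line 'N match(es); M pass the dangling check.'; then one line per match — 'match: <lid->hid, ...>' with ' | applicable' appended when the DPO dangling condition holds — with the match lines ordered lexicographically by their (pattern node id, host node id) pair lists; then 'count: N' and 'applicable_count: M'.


1 match(es); 1 pass the dangling check.
match: 0->8, 1->6, 2->4, 3->5, 4->7 | applicable
count: 1
applicable_count: 1


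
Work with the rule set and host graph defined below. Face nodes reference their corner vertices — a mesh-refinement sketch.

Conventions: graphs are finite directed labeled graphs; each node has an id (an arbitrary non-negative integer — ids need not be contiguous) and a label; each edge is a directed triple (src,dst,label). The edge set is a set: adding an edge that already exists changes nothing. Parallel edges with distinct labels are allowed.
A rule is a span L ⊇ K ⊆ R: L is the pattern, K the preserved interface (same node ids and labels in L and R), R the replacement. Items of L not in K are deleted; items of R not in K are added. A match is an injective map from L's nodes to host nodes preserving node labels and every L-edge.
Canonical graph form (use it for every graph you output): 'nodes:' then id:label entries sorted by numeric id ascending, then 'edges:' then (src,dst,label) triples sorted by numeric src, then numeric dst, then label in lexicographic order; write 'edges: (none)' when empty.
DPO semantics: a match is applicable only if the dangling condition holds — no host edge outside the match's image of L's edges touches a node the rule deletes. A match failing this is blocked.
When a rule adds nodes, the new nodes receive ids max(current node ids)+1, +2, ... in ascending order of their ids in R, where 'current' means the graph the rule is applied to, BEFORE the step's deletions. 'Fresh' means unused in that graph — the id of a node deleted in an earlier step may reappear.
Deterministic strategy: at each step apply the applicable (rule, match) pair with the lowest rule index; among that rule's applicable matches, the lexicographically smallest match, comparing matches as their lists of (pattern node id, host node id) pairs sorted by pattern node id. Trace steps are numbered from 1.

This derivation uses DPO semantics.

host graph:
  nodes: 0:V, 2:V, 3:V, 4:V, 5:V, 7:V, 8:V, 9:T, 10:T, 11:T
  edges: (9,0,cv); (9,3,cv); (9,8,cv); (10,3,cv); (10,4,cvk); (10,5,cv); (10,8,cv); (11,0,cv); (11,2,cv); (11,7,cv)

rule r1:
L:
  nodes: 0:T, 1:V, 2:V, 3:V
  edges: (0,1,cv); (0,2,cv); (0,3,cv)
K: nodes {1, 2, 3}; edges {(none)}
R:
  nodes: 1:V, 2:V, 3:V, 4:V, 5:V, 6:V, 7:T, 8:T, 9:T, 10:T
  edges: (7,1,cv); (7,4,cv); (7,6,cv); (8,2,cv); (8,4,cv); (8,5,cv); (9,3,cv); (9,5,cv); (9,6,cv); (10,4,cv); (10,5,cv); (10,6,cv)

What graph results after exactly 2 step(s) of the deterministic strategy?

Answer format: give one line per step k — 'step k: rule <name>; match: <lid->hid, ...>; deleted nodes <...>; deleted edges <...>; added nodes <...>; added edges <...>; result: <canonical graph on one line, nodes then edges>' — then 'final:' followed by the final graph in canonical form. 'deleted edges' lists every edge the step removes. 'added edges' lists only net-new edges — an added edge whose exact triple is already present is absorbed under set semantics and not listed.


step 1: rule r1; match: 0->9, 1->0, 2->3, 3->8; deleted nodes 9; deleted edges (9,0,cv); (9,3,cv); (9,8,cv); added nodes 12, 13, 14, 15, 16, 17, 18; added edges (15,0,cv); (15,12,cv); (15,14,cv); (16,3,cv); (16,12,cv); (16,13,cv); (17,8,cv); (17,13,cv); (17,14,cv); (18,12,cv); (18,13,cv); (18,14,cv); result: nodes: 0:V, 2:V, 3:V, 4:V, 5:V, 7:V, 8:V, 10:T, 11:T, 12:V, 13:V, 14:V, 15:T, 16:T, 17:T, 18:T edges: (10,3,cv); (10,4,cvk); (10,5,cv); (10,8,cv); (11,0,cv); (11,2,cv); (11,7,cv); (15,0,cv); (15,12,cv); (15,14,cv); (16,3,cv); (16,12,cv); (16,13,cv); (17,8,cv); (17,13,cv); (17,14,cv); (18,12,cv); (18,13,cv); (18,14,cv)
step 2: rule r1; match: 0->11, 1->0, 2->2, 3->7; deleted nodes 11; deleted edges (11,0,cv); (11,2,cv); (11,7,cv); added nodes 19, 20, 21, 22, 23, 24, 25; added edges (22,0,cv); (22,19,cv); (22,21,cv); (23,2,cv); (23,19,cv); (23,20,cv); (24,7,cv); (24,20,cv); (24,21,cv); (25,19,cv); (25,20,cv); (25,21,cv); result: nodes: 0:V, 2:V, 3:V, 4:V, 5:V, 7:V, 8:V, 10:T, 12:V, 13:V, 14:V, 15:T, 16:T, 17:T, 18:T, 19:V, 20:V, 21:V, 22:T, 23:T, 24:T, 25:T edges: (10,3,cv); (10,4,cvk); (10,5,cv); (10,8,cv); (15,0,cv); (15,12,cv); (15,14,cv); (16,3,cv); (16,12,cv); (16,13,cv); (17,8,cv); (17,13,cv); (17,14,cv); (18,12,cv); (18,13,cv); (18,14,cv); (22,0,cv); (22,19,cv); (22,21,cv); (23,2,cv); (23,19,cv); (23,20,cv); (24,7,cv); (24,20,cv); (24,21,cv); (25,19,cv); (25,20,cv); (25,21,cv)
final:
nodes: 0:V, 2:V, 3:V, 4:V, 5:V, 7:V, 8:V, 10:T, 12:V, 13:V, 14:V, 15:T, 16:T, 17:T, 18:T, 19:V, 20:V, 21:V, 22:T, 23:T, 24:T, 25:T
edges: (10,3,cv); (10,4,cvk); (10,5,cv); (10,8,cv); (15,0,cv); (15,12,cv); (15,14,cv); (16,3,cv); (16,12,cv); (16,13,cv); (17,8,cv); (17,13,cv); (17,14,cv); (18,12,cv); (18,13,cv); (18,14,cv); (22,0,cv); (22,19,cv); (22,21,cv); (23,2,cv); (23,19,cv); (23,20,cv); (24,7,cv); (24,20,cv); (24,21,cv); (25,19,cv); (25,20,cv); (25,21,cv)


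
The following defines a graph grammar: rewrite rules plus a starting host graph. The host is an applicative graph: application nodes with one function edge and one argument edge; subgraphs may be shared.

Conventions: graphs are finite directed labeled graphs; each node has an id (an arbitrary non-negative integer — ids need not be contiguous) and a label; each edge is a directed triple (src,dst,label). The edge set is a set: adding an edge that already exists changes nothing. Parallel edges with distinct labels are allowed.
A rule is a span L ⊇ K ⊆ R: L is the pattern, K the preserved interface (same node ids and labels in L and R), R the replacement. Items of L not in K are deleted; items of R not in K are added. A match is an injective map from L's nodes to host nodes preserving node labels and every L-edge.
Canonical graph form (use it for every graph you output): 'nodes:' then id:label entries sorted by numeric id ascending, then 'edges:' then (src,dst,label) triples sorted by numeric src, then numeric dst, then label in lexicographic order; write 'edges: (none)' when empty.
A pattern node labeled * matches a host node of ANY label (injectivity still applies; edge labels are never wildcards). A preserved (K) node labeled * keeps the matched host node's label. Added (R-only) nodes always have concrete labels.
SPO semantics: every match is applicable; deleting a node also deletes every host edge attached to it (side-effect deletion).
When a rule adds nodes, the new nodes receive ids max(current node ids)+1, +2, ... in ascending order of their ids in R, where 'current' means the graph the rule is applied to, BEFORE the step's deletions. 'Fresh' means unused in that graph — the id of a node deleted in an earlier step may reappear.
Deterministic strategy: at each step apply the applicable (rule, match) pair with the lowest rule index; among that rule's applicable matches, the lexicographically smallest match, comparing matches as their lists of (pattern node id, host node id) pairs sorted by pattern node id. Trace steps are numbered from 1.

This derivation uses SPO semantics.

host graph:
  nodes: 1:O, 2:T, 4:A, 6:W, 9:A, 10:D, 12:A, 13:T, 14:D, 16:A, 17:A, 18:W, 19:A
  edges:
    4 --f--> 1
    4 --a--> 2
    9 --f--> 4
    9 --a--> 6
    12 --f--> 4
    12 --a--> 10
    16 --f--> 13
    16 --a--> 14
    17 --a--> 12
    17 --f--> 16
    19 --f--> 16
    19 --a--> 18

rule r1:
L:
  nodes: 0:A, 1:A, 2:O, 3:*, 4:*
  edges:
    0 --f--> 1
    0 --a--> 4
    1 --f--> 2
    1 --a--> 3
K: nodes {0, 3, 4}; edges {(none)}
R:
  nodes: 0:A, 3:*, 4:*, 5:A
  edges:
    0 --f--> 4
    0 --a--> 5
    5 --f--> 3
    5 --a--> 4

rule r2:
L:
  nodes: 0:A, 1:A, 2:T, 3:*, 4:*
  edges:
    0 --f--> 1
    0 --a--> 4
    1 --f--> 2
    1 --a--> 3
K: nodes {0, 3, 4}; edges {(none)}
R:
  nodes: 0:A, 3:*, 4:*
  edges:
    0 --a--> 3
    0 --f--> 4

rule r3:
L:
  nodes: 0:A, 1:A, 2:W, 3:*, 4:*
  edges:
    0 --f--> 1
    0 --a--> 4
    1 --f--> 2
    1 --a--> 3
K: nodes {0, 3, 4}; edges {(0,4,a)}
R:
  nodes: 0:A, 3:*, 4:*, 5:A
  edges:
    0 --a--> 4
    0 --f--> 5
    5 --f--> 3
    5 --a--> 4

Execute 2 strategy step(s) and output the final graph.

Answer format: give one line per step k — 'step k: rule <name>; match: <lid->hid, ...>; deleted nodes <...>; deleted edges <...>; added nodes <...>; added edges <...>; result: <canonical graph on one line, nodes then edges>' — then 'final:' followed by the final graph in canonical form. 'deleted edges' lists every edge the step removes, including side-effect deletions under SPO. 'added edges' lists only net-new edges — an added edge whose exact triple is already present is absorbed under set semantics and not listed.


step 1: rule r1; match: 0->9, 1->4, 2->1, 3->2, 4->6; deleted nodes 1, 4; deleted edges (4,1,f); (4,2,a); (9,4,f); (9,6,a); (12,4,f); added nodes 20; added edges (9,6,f); (9,20,a); (20,2,f); (20,6,a); result: nodes: 2:T, 6:W, 9:A, 10:D, 12:A, 13:T, 14:D, 16:A, 17:A, 18:W, 19:A, 20:A edges: (9,6,f); (9,20,a); (12,10,a); (16,13,f); (16,14,a); (17,12,a); (17,16,f); (19,16,f); (19,18,a); (20,2,f); (20,6,a)
step 2: rule r2; match: 0->17, 1->16, 2->13, 3->14, 4->12; deleted nodes 13, 16; deleted edges (16,13,f); (16,14,a); (17,12,a); (17,16,f); (19,16,f); added nodes (none); added edges (17,12,f); (17,14,a); result: nodes: 2:T, 6:W, 9:A, 10:D, 12:A, 14:D, 17:A, 18:W, 19:A, 20:A edges: (9,6,f); (9,20,a); (12,10,a); (17,12,f); (17,14,a); (19,18,a); (20,2,f); (20,6,a)
final:
nodes: 2:T, 6:W, 9:A, 10:D, 12:A, 14:D, 17:A, 18:W, 19:A, 20:A
edges: (9,6,f); (9,20,a); (12,10,a); (17,12,f); (17,14,a); (19,18,a); (20,2,f); (20,6,a)


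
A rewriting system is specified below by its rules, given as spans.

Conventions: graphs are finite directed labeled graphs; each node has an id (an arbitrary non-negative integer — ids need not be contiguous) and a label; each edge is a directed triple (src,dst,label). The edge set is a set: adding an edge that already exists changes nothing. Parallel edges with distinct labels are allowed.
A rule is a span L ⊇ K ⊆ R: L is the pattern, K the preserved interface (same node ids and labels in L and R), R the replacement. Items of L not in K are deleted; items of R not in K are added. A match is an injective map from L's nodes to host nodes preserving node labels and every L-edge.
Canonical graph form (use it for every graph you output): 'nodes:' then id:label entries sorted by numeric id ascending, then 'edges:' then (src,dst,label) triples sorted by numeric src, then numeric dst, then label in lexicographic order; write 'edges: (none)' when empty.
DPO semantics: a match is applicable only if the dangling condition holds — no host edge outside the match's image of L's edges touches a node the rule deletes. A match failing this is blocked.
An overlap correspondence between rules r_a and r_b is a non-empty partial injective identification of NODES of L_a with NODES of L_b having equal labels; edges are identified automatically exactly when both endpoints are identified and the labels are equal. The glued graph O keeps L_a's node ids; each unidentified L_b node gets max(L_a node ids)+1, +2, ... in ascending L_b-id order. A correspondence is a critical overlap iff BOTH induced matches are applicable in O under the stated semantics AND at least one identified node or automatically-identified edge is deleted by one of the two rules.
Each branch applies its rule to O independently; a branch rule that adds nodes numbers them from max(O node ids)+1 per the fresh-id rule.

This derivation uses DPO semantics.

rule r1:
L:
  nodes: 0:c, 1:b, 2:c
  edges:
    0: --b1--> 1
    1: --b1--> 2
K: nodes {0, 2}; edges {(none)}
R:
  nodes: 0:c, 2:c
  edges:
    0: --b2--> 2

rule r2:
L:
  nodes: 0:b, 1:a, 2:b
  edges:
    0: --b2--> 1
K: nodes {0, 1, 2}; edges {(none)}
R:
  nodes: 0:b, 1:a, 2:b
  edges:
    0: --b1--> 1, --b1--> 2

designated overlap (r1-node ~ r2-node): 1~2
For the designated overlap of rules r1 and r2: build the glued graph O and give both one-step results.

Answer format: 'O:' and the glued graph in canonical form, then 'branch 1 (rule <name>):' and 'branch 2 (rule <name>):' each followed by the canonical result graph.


O:
nodes: 0:c, 1:b, 2:c, 3:b, 4:a
edges: (0,1,b1); (1,2,b1); (3,4,b2)
branch 1 (rule r1):
nodes: 0:c, 2:c, 3:b, 4:a
edges: (0,2,b2); (3,4,b2)
branch 2 (rule r2):
nodes: 0:c, 1:b, 2:c, 3:b, 4:a
edges: (0,1,b1); (1,2,b1); (3,1,b1); (3,4,b1)


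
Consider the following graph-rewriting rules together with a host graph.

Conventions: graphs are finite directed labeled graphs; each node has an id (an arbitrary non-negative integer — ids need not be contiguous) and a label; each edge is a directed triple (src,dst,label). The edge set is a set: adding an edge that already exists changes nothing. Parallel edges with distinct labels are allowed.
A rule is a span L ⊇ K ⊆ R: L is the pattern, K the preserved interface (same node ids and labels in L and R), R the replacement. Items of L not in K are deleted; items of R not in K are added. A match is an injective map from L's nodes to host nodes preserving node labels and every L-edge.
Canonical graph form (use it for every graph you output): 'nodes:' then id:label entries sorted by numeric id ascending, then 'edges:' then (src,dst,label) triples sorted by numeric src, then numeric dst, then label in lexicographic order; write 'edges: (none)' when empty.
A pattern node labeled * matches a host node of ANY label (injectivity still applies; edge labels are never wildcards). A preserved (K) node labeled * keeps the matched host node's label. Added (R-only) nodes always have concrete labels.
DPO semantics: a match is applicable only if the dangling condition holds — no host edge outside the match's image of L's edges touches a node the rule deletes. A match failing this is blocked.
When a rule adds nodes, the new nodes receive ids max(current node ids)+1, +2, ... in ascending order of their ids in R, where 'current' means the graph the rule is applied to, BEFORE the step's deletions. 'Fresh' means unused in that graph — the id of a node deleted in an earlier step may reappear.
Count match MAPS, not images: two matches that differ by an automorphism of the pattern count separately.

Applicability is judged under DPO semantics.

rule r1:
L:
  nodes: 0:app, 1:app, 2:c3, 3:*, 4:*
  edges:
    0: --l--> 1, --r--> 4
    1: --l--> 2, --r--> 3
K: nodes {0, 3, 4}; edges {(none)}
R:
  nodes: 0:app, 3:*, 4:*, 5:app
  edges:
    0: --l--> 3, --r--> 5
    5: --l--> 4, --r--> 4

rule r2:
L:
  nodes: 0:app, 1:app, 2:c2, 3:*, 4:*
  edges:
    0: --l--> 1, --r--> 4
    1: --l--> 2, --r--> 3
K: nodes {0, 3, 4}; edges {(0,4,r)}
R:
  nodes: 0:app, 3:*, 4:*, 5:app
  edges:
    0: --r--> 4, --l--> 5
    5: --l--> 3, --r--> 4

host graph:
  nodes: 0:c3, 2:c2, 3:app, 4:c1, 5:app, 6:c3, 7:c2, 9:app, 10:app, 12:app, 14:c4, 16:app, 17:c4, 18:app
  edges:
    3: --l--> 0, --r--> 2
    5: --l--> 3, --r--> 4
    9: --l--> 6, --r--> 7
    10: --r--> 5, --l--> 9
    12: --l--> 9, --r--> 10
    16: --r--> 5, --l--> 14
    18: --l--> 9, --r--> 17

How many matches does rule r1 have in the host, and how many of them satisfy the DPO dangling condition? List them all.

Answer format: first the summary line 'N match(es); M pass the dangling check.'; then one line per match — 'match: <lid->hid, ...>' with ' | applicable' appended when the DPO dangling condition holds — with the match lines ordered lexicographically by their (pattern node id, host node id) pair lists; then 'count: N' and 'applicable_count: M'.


4 match(es); 1 pass the dangling check.
match: 0->5, 1->3, 2->0, 3->2, 4->4 | applicable
match: 0->10, 1->9, 2->6, 3->7, 4->5
match: 0->12, 1->9, 2->6, 3->7, 4->10
match: 0->18, 1->9, 2->6, 3->7, 4->17
count: 4
applicable_count: 1


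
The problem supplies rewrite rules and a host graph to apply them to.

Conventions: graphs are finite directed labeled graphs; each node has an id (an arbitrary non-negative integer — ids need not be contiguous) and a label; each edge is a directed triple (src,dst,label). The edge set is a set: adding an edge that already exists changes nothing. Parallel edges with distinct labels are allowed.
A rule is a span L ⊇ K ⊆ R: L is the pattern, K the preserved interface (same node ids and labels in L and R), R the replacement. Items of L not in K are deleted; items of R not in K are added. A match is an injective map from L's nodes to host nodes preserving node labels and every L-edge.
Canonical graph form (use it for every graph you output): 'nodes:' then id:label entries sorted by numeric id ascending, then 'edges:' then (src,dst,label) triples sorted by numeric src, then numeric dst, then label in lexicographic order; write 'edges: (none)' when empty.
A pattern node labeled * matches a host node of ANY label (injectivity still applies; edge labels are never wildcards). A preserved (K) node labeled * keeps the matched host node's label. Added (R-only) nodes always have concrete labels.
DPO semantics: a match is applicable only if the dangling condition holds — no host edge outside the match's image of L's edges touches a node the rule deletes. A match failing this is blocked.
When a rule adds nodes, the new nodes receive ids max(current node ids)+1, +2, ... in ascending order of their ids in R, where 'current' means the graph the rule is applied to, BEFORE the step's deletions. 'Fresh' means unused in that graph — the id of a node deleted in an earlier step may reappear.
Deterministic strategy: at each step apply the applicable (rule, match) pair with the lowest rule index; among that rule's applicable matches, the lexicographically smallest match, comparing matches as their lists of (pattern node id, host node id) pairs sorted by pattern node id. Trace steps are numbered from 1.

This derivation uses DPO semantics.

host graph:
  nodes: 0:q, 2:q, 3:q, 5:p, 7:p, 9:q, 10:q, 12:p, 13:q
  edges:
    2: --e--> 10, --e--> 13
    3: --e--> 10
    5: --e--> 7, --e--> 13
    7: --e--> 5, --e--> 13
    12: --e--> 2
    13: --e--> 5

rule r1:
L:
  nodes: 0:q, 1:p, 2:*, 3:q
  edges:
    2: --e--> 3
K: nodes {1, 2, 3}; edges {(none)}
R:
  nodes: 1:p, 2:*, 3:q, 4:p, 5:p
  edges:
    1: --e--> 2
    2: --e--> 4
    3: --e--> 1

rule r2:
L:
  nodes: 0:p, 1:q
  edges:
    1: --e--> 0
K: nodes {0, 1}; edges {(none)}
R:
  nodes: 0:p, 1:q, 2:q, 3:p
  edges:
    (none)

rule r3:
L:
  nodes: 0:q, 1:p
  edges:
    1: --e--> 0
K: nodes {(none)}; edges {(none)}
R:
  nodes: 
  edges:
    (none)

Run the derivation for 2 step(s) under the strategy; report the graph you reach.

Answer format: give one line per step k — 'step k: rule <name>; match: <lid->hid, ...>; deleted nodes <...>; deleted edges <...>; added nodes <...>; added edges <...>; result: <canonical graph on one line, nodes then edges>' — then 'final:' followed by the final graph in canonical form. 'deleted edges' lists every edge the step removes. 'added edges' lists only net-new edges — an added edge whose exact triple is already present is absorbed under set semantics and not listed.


step 1: rule r1; match: 0->0, 1->5, 2->2, 3->10; deleted nodes 0; deleted edges (2,10,e); added nodes 14, 15; added edges (2,14,e); (5,2,e); (10,5,e); result: nodes: 2:q, 3:q, 5:p, 7:p, 9:q, 10:q, 12:p, 13:q, 14:p, 15:p edges: (2,13,e); (2,14,e); (3,10,e); (5,2,e); (5,7,e); (5,13,e); (7,5,e); (7,13,e); (10,5,e); (12,2,e); (13,5,e)
step 2: rule r1; match: 0->9, 1->5, 2->2, 3->13; deleted nodes 9; deleted edges (2,13,e); added nodes 16, 17; added edges (2,16,e); result: nodes: 2:q, 3:q, 5:p, 7:p, 10:q, 12:p, 13:q, 14:p, 15:p, 16:p, 17:p edges: (2,14,e); (2,16,e); (3,10,e); (5,2,e); (5,7,e); (5,13,e); (7,5,e); (7,13,e); (10,5,e); (12,2,e); (13,5,e)
final:
nodes: 2:q, 3:q, 5:p, 7:p, 10:q, 12:p, 13:q, 14:p, 15:p, 16:p, 17:p
edges: (2,14,e); (2,16,e); (3,10,e); (5,2,e); (5,7,e); (5,13,e); (7,5,e); (7,13,e); (10,5,e); (12,2,e); (13,5,e)


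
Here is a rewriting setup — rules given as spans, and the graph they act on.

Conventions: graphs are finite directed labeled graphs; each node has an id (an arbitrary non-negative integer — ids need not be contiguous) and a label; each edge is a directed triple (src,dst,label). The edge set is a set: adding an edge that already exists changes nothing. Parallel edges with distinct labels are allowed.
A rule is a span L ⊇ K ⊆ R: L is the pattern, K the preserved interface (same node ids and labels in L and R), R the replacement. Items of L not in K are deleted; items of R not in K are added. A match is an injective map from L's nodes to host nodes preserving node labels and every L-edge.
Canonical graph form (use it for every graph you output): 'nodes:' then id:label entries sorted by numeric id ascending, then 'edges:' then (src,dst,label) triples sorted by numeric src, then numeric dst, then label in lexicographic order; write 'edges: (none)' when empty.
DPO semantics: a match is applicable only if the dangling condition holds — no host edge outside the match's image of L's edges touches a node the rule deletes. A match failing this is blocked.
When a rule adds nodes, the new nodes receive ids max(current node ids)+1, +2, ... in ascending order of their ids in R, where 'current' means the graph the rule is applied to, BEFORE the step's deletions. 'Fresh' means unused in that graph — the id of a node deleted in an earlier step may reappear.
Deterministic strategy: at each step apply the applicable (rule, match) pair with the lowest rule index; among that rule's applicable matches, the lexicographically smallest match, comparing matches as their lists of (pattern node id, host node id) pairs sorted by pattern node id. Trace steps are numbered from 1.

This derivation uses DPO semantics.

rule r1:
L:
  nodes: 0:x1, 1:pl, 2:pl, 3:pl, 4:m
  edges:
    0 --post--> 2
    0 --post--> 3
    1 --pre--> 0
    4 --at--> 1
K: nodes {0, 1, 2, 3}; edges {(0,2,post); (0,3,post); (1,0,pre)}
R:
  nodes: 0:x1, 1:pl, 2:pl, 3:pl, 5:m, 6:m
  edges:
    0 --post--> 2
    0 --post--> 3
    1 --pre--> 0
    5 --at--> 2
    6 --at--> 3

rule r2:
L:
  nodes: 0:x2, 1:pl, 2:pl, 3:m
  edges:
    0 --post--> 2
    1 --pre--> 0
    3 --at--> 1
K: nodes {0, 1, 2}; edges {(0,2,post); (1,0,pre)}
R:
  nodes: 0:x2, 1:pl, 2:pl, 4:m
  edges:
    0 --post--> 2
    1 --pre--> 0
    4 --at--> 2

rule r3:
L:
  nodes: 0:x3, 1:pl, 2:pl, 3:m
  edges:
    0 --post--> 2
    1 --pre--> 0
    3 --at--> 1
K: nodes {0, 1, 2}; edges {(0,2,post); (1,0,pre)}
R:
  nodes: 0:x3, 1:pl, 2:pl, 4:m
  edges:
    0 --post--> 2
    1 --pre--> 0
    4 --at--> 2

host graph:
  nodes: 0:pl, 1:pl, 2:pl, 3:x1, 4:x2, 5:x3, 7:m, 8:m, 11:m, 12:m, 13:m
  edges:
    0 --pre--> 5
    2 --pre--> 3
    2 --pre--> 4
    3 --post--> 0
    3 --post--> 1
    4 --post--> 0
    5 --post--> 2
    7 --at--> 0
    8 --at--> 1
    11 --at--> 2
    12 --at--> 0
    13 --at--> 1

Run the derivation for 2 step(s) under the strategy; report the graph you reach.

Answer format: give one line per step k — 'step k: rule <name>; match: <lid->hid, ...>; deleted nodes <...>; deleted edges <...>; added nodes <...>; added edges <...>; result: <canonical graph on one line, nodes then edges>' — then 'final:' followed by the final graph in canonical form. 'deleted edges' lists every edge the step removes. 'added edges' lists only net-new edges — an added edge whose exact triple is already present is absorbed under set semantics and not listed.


step 1: rule r1; match: 0->3, 1->2, 2->0, 3->1, 4->11; deleted nodes 11; deleted edges (11,2,at); added nodes 14, 15; added edges (14,0,at); (15,1,at); result: nodes: 0:pl, 1:pl, 2:pl, 3:x1, 4:x2, 5:x3, 7:m, 8:m, 12:m, 13:m, 14:m, 15:m edges: (0,5,pre); (2,3,pre); (2,4,pre); (3,0,post); (3,1,post); (4,0,post); (5,2,post); (7,0,at); (8,1,at); (12,0,at); (13,1,at); (14,0,at); (15,1,at)
step 2: rule r3; match: 0->5, 1->0, 2->2, 3->7; deleted nodes 7; deleted edges (7,0,at); added nodes 16; added edges (16,2,at); result: nodes: 0:pl, 1:pl, 2:pl, 3:x1, 4:x2, 5:x3, 8:m, 12:m, 13:m, 14:m, 15:m, 16:m edges: (0,5,pre); (2,3,pre); (2,4,pre); (3,0,post); (3,1,post); (4,0,post); (5,2,post); (8,1,at); (12,0,at); (13,1,at); (14,0,at); (15,1,at); (16,2,at)
final:
nodes: 0:pl, 1:pl, 2:pl, 3:x1, 4:x2, 5:x3, 8:m, 12:m, 13:m, 14:m, 15:m, 16:m
edges: (0,5,pre); (2,3,pre); (2,4,pre); (3,0,post); (3,1,post); (4,0,post); (5,2,post); (8,1,at); (12,0,at); (13,1,at); (14,0,at); (15,1,at); (16,2,at)


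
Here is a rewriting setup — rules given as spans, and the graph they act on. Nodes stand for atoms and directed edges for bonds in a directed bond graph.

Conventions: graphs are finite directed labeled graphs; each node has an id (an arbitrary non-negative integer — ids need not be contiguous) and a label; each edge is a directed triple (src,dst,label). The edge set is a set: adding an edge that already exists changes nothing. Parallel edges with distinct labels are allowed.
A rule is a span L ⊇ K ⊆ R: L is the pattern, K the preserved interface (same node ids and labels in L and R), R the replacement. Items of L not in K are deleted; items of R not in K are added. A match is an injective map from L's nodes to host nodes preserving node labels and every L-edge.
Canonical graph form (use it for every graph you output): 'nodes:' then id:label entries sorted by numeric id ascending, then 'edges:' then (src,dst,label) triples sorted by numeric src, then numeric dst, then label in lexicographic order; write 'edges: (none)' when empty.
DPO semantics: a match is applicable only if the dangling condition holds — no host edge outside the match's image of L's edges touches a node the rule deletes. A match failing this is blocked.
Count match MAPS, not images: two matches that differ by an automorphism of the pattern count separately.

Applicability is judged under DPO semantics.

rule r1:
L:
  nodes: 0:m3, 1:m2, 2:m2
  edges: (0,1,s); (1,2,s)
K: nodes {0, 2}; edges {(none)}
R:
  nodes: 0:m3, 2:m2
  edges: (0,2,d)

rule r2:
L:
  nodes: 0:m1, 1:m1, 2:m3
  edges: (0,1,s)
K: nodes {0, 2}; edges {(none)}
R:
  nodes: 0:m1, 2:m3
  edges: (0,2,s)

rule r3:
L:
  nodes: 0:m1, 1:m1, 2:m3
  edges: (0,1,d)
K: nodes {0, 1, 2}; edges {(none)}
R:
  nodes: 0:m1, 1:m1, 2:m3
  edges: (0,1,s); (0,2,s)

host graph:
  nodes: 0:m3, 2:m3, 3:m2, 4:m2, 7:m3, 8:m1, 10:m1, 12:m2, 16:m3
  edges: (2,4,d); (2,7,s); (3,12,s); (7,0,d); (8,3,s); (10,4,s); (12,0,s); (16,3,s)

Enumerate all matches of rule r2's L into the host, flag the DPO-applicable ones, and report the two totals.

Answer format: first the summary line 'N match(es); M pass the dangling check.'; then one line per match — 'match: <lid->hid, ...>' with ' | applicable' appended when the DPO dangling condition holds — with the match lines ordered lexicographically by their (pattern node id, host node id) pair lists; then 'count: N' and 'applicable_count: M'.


0 match(es); 0 pass the dangling check.
count: 0
applicable_count: 0


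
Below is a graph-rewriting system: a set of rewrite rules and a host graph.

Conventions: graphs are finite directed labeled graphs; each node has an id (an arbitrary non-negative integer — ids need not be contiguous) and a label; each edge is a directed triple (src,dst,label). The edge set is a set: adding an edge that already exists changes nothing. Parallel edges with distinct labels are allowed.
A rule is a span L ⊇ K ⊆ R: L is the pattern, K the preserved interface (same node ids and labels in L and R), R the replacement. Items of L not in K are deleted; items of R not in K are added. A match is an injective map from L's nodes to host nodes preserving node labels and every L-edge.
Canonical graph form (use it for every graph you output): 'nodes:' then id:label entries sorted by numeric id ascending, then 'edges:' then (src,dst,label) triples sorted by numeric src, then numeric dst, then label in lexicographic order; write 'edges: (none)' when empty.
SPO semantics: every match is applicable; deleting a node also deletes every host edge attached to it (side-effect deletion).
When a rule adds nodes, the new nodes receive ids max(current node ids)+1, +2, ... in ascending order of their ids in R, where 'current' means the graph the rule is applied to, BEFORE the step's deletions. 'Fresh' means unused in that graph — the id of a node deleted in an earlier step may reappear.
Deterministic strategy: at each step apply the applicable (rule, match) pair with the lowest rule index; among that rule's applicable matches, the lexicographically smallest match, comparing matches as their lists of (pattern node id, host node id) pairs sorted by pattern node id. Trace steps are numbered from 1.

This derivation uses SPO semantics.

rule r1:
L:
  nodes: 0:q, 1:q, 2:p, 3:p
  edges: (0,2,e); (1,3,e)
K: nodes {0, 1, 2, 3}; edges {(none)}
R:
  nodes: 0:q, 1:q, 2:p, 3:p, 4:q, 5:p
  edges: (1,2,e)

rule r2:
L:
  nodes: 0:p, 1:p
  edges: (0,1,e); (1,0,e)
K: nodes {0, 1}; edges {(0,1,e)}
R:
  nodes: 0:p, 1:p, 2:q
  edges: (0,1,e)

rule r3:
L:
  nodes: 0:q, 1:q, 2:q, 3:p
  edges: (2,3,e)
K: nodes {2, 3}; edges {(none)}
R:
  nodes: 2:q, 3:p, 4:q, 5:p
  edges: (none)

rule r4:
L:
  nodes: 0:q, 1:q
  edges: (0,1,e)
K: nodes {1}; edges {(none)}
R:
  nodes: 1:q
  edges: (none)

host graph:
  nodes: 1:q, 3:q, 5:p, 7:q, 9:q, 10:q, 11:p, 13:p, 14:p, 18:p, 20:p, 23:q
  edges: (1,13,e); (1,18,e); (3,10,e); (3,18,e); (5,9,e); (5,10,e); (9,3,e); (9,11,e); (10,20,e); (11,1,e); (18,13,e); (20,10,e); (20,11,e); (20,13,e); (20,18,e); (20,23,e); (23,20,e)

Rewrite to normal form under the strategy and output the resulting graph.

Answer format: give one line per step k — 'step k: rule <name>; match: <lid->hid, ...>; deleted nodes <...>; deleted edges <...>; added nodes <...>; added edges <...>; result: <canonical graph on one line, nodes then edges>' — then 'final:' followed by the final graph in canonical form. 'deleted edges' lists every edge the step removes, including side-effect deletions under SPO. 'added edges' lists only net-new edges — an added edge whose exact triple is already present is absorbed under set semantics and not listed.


step 1: rule r1; match: 0->1, 1->3, 2->13, 3->18; deleted nodes (none); deleted edges (1,13,e); (3,18,e); added nodes 24, 25; added edges (3,13,e); result: nodes: 1:q, 3:q, 5:p, 7:q, 9:q, 10:q, 11:p, 13:p, 14:p, 18:p, 20:p, 23:q, 24:q, 25:p edges: (1,18,e); (3,10,e); (3,13,e); (5,9,e); (5,10,e); (9,3,e); (9,11,e); (10,20,e); (11,1,e); (18,13,e); (20,10,e); (20,11,e); (20,13,e); (20,18,e); (20,23,e); (23,20,e)
step 2: rule r1; match: 0->1, 1->3, 2->18, 3->13; deleted nodes (none); deleted edges (1,18,e); (3,13,e); added nodes 26, 27; added edges (3,18,e); result: nodes: 1:q, 3:q, 5:p, 7:q, 9:q, 10:q, 11:p, 13:p, 14:p, 18:p, 20:p, 23:q, 24:q, 25:p, 26:q, 27:p edges: (3,10,e); (3,18,e); (5,9,e); (5,10,e); (9,3,e); (9,11,e); (10,20,e); (11,1,e); (18,13,e); (20,10,e); (20,11,e); (20,13,e); (20,18,e); (20,23,e); (23,20,e)
step 3: rule r1; match: 0->3, 1->9, 2->18, 3->11; deleted nodes (none); deleted edges (3,18,e); (9,11,e); added nodes 28, 29; added edges (9,18,e); result: nodes: 1:q, 3:q, 5:p, 7:q, 9:q, 10:q, 11:p, 13:p, 14:p, 18:p, 20:p, 23:q, 24:q, 25:p, 26:q, 27:p, 28:q, 29:p edges: (3,10,e); (5,9,e); (5,10,e); (9,3,e); (9,18,e); (10,20,e); (11,1,e); (18,13,e); (20,10,e); (20,11,e); (20,13,e); (20,18,e); (20,23,e); (23,20,e)
step 4: rule r1; match: 0->9, 1->10, 2->18, 3->20; deleted nodes (none); deleted edges (9,18,e); (10,20,e); added nodes 30, 31; added edges (10,18,e); result: nodes: 1:q, 3:q, 5:p, 7:q, 9:q, 10:q, 11:p, 13:p, 14:p, 18:p, 20:p, 23:q, 24:q, 25:p, 26:q, 27:p, 28:q, 29:p, 30:q, 31:p edges: (3,10,e); (5,9,e); (5,10,e); (9,3,e); (10,18,e); (11,1,e); (18,13,e); (20,10,e); (20,11,e); (20,13,e); (20,18,e); (20,23,e); (23,20,e)
step 5: rule r1; match: 0->10, 1->23, 2->18, 3->20; deleted nodes (none); deleted edges (10,18,e); (23,20,e); added nodes 32, 33; added edges (23,18,e); result: nodes: 1:q, 3:q, 5:p, 7:q, 9:q, 10:q, 11:p, 13:p, 14:p, 18:p, 20:p, 23:q, 24:q, 25:p, 26:q, 27:p, 28:q, 29:p, 30:q, 31:p, 32:q, 33:p edges: (3,10,e); (5,9,e); (5,10,e); (9,3,e); (11,1,e); (18,13,e); (20,10,e); (20,11,e); (20,13,e); (20,18,e); (20,23,e); (23,18,e)
step 6: rule r3; match: 0->1, 1->3, 2->23, 3->18; deleted nodes 1, 3; deleted edges (3,10,e); (9,3,e); (11,1,e); (23,18,e); added nodes 34, 35; added edges (none); result: nodes: 5:p, 7:q, 9:q, 10:q, 11:p, 13:p, 14:p, 18:p, 20:p, 23:q, 24:q, 25:p, 26:q, 27:p, 28:q, 29:p, 30:q, 31:p, 32:q, 33:p, 34:q, 35:p edges: (5,9,e); (5,10,e); (18,13,e); (20,10,e); (20,11,e); (20,13,e); (20,18,e); (20,23,e)
final:
nodes: 5:p, 7:q, 9:q, 10:q, 11:p, 13:p, 14:p, 18:p, 20:p, 23:q, 24:q, 25:p, 26:q, 27:p, 28:q, 29:p, 30:q, 31:p, 32:q, 33:p, 34:q, 35:p
edges: (5,9,e); (5,10,e); (18,13,e); (20,10,e); (20,11,e); (20,13,e); (20,18,e); (20,23,e)


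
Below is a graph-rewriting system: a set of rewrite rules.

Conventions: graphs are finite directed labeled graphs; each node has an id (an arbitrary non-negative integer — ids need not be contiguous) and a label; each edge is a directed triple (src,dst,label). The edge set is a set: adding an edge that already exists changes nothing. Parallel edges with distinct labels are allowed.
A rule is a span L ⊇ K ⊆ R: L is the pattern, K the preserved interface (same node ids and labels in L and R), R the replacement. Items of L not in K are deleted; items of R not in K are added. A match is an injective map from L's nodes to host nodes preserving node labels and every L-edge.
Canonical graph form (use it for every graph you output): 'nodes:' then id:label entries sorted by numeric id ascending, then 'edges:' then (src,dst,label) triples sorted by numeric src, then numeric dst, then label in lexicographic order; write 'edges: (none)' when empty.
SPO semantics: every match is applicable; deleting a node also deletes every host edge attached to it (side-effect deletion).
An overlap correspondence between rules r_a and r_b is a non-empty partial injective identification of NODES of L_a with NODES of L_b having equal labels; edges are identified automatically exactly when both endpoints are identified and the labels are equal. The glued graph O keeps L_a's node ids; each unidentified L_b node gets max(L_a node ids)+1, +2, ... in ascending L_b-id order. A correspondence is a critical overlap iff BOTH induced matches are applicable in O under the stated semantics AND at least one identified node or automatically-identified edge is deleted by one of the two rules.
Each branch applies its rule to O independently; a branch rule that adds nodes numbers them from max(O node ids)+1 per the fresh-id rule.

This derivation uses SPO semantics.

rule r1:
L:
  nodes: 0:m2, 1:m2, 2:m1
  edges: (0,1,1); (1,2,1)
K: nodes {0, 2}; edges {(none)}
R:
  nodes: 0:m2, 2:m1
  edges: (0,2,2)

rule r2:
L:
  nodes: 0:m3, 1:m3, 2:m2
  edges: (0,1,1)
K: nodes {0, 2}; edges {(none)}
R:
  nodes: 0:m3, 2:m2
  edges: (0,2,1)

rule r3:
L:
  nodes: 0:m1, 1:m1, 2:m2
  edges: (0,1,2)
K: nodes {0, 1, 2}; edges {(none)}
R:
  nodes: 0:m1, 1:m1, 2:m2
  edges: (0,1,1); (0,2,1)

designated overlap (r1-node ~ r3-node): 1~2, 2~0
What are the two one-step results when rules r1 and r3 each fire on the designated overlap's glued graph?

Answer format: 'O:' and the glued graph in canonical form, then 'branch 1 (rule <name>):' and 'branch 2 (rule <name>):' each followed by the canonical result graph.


O:
nodes: 0:m2, 1:m2, 2:m1, 3:m1
edges: (0,1,1); (1,2,1); (2,3,2)
branch 1 (rule r1):
nodes: 0:m2, 2:m1, 3:m1
edges: (0,2,2); (2,3,2)
branch 2 (rule r3):
nodes: 0:m2, 1:m2, 2:m1, 3:m1
edges: (0,1,1); (1,2,1); (2,1,1); (2,3,1)


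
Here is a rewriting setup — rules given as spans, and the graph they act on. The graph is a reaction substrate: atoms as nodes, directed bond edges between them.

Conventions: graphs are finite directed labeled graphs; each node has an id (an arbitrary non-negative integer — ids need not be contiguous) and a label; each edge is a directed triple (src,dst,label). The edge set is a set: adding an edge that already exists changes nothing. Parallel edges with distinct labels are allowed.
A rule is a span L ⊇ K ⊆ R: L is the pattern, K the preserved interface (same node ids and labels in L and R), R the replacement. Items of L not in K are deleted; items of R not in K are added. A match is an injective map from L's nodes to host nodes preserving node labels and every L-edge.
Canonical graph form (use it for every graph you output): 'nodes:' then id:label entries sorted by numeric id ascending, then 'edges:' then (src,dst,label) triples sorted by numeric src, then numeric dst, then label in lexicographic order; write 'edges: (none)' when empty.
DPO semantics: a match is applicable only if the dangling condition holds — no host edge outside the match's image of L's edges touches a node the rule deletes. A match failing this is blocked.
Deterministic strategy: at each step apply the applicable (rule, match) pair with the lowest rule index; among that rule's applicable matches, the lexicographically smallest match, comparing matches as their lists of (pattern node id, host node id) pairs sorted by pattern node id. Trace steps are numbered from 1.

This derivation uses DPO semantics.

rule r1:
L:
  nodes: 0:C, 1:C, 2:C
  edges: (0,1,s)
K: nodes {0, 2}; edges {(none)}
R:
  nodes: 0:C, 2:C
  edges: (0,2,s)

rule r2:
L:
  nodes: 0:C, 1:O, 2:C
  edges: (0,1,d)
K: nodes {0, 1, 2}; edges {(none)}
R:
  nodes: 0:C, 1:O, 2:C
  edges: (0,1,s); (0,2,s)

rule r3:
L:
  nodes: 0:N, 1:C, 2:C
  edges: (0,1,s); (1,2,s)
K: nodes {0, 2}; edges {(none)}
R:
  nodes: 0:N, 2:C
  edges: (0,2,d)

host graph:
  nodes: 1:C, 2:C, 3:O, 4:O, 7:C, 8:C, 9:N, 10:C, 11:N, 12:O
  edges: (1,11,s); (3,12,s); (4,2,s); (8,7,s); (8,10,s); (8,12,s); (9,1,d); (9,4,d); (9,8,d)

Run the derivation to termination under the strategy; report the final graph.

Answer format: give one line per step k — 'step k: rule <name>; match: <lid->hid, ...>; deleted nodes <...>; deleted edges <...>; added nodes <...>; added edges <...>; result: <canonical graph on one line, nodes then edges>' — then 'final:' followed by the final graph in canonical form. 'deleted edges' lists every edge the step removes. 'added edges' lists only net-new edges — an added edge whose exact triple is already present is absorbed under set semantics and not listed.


step 1: rule r1; match: 0->8, 1->7, 2->1; deleted nodes 7; deleted edges (8,7,s); added nodes (none); added edges (8,1,s); result: nodes: 1:C, 2:C, 3:O, 4:O, 8:C, 9:N, 10:C, 11:N, 12:O edges: (1,11,s); (3,12,s); (4,2,s); (8,1,s); (8,10,s); (8,12,s); (9,1,d); (9,4,d); (9,8,d)
step 2: rule r1; match: 0->8, 1->10, 2->1; deleted nodes 10; deleted edges (8,10,s); added nodes (none); added edges (none); result: nodes: 1:C, 2:C, 3:O, 4:O, 8:C, 9:N, 11:N, 12:O edges: (1,11,s); (3,12,s); (4,2,s); (8,1,s); (8,12,s); (9,1,d); (9,4,d); (9,8,d)
final:
nodes: 1:C, 2:C, 3:O, 4:O, 8:C, 9:N, 11:N, 12:O
edges: (1,11,s); (3,12,s); (4,2,s); (8,1,s); (8,12,s); (9,1,d); (9,4,d); (9,8,d)
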